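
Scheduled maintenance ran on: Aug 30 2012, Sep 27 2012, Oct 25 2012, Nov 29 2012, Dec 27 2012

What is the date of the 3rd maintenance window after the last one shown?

All Thursdays; the gaps (28, 28, 35, 28) vary with month length.
This is the last Thursday of each month.
Last Thursday of January 2013: Jan 31 2013.
February 2013 ends with Thursday Feb 28 2013.
March 2013 ends with Thursday Mar 28 2013.

Mar 28 2013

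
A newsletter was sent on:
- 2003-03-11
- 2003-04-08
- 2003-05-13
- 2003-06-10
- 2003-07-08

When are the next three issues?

2003-08-12, 2003-09-09, 2003-10-14

All dates are Tuesdays, 28, 35, 28, 28 days apart.
Specifically, the 2nd Tuesday of each month.
August 2003 — 2nd Tuesday is 2003-08-12.
2nd Tuesday of September 2003: 2003-09-09.
2nd Tuesday of October 2003: 2003-10-14.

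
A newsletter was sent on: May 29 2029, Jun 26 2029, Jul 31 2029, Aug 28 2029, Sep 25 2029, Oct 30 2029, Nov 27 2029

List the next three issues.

These are Tuesdays with 28, 35, 28, 28, 35, 28-day gaps.
Each is the final Tuesday of its month — May 29 2029 is past the 28th, so '4th Tuesday' doesn't fit.
December 2029 ends with Tuesday Dec 25 2029.
January 2030 ends with Tuesday Jan 29 2030.
February 2030 ends with Tuesday Feb 26 2030.

Dec 25 2029, Jan 29 2030, Feb 26 2030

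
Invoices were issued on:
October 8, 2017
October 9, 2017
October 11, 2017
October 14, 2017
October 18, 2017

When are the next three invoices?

October 23, 2017; October 29, 2017; November 5, 2017

The spacing grows by 1 each time: 1, 2, 3, 4 days.
Next gap: 5 days. October 18, 2017 + 5 days = October 23, 2017.
Next gap: 6 days. October 23, 2017 + 6 days = October 29, 2017.
Next gap: 7 days. October 29, 2017 + 7 days = November 5, 2017.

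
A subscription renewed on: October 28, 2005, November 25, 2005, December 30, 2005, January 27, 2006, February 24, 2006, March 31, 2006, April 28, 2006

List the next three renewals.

These are Fridays with 28, 35, 28, 28, 35, 28-day gaps.
Each is the final Friday of its month — December 30, 2005 is past the 28th, so '4th Friday' doesn't fit.
May 2006 ends with Friday May 26, 2006.
June 2006 ends with Friday June 30, 2006.
July 2006 ends with Friday July 28, 2006.

May 26, 2006; June 30, 2006; July 28, 2006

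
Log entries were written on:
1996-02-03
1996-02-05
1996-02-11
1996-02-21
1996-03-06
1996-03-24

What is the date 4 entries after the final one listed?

1996-07-14

Intervals are 2, 6, 10, 14, 18 days — an arithmetic progression with common difference 4.
Next gap: 22 days. 1996-03-24 + 22 days = 1996-04-15.
Next gap: 26 days. 1996-04-15 + 26 days = 1996-05-11.
Next gap: 30 days. 1996-05-11 + 30 days = 1996-06-10.
Next gap: 34 days. 1996-06-10 + 34 days = 1996-07-14.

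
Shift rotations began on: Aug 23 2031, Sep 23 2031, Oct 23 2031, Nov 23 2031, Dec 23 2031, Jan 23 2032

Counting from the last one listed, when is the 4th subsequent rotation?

The day-of-month is always 23 (31, 30, 31, 30, 31 days between events).
So this recurs on the 23rd of each month.
Next: February 2032 → Feb 23 2032.
March 2032: Mar 23 2032.
Next: April 2032 → Apr 23 2032.
May 2032: May 23 2032.

May 23 2032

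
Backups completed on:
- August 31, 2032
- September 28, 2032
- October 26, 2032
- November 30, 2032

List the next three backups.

December 28, 2032; January 25, 2033; February 22, 2033

Every date is a Tuesday; gaps 28, 28, 35 days.
Each is the last Tuesday of its month (at least one falls on the 29th or later, ruling out '4th Tuesday').
December 2032 ends with Tuesday December 28, 2032.
January 2033 ends with Tuesday January 25, 2033.
February 2033 ends with Tuesday February 22, 2033.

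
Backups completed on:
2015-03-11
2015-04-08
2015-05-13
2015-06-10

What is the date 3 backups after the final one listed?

All dates are Wednesdays, 28, 35, 28 days apart.
Specifically, the 2nd Wednesday of each month.
July 2015 — 2nd Wednesday is 2015-07-08.
August 2015 — 2nd Wednesday is 2015-08-12.
2nd Wednesday of September 2015: 2015-09-09.

2015-09-09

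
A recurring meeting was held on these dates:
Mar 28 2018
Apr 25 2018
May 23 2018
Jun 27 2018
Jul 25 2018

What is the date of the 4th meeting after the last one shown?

Nov 28 2018

All dates are Wednesdays, 28, 28, 35, 28 days apart.
Specifically, the 4th Wednesday of each month.
August 2018 — 4th Wednesday is Aug 22 2018.
September 2018 — 4th Wednesday is Sep 26 2018.
4th Wednesday of October 2018: Oct 24 2018.
November 2018 — 4th Wednesday is Nov 28 2018.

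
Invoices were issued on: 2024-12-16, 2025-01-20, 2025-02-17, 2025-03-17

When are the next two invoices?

2025-04-21, 2025-05-19

These are Mondays at 28- or 35-day spacing (35, 28, 28).
The pattern: 3rd Monday of the month.
3rd Monday of April 2025: 2025-04-21.
May 2025 — 3rd Monday is 2025-05-19.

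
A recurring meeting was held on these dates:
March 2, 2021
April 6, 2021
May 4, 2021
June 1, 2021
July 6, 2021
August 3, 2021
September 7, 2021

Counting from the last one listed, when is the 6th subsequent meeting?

March 1, 2022

Gaps: 35, 28, 28, 35, 28, 35 days — a mix of 28 and 35. Every date is a Tuesday.
Each is the 1st Tuesday of its month.
1st Tuesday of October 2021: October 5, 2021.
1st Tuesday of November 2021: November 2, 2021.
1st Tuesday of December 2021: December 7, 2021.
January 2022 — 1st Tuesday is January 4, 2022.
February 2022 — 1st Tuesday is February 1, 2022.
1st Tuesday of March 2022: March 1, 2022.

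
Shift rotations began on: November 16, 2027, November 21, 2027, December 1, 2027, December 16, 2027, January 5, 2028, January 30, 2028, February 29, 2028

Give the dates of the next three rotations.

The spacing grows by 5 each time: 5, 10, 15, 20, 25, 30 days.
Next gap: 35 days. February 29, 2028 + 35 days = April 4, 2028.
Next gap: 40 days. April 4, 2028 + 40 days = May 14, 2028.
Next gap: 45 days. May 14, 2028 + 45 days = June 28, 2028.

April 4, 2028; May 14, 2028; June 28, 2028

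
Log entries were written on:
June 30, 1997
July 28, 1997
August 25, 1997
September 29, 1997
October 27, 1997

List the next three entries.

November 24, 1997; December 29, 1997; January 26, 1998

Every date is a Monday; gaps 28, 28, 35, 28 days.
Each is the last Monday of its month (at least one falls on the 29th or later, ruling out '4th Monday').
November 1997 ends with Monday November 24, 1997.
Last Monday of December 1997: December 29, 1997.
Last Monday of January 1998: January 26, 1998.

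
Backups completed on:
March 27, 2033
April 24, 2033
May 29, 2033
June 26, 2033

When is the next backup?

July 31, 2033

Every date is a Sunday; gaps 28, 35, 28 days.
Each is the last Sunday of its month (at least one falls on the 29th or later, ruling out '4th Sunday').
July 2033 ends with Sunday July 31, 2033.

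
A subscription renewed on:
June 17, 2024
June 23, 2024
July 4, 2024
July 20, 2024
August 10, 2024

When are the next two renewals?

Gaps: 6, 11, 16, 21 days — each gap is 5 larger than the previous one.
Next gap: 26 days. August 10, 2024 + 26 days = September 5, 2024.
Next gap: 31 days. September 5, 2024 + 31 days = October 6, 2024.

September 5, 2024; October 6, 2024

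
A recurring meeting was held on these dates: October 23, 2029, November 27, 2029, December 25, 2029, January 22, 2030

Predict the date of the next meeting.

February 26, 2030

These are Tuesdays at 28- or 35-day spacing (35, 28, 28).
The pattern: 4th Tuesday of the month.
February 2030 — 4th Tuesday is February 26, 2030.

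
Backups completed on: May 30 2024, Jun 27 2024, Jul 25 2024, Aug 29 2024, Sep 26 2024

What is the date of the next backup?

Every date is a Thursday; gaps 28, 28, 35, 28 days.
Each is the last Thursday of its month (at least one falls on the 29th or later, ruling out '4th Thursday').
Last Thursday of October 2024: Oct 31 2024.

Oct 31 2024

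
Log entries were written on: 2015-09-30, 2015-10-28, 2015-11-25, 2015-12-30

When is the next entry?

All Wednesdays; the gaps (28, 28, 35) vary with month length.
This is the last Wednesday of each month.
Last Wednesday of January 2016: 2016-01-27.

2016-01-27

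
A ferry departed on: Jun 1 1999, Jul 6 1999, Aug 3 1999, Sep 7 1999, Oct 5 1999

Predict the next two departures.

Nov 2 1999, Dec 7 1999

These are Tuesdays at 28- or 35-day spacing (35, 28, 35, 28).
The pattern: 1st Tuesday of the month.
1st Tuesday of November 1999: Nov 2 1999.
December 1999 — 1st Tuesday is Dec 7 1999.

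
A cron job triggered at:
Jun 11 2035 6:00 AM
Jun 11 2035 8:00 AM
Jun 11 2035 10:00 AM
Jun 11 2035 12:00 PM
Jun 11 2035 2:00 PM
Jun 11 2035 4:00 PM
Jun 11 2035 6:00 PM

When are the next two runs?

The interval is a steady 2 hours (2, 2, 2, 2, 2, 2).
Jun 11 2035 6:00 PM + 2 h = Jun 11 2035 8:00 PM.
Jun 11 2035 8:00 PM + 2 h = Jun 11 2035 10:00 PM.

Jun 11 2035 8:00 PM, Jun 11 2035 10:00 PM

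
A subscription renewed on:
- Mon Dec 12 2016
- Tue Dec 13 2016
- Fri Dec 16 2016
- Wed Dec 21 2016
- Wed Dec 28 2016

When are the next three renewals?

Fri Jan 6 2017, Tue Jan 17 2017, Mon Jan 30 2017

The spacing grows by 2 each time: 1, 3, 5, 7 days.
Next gap: 9 days. Wed Dec 28 2016 + 9 days = Fri Jan 6 2017.
Next gap: 11 days. Fri Jan 6 2017 + 11 days = Tue Jan 17 2017.
Next gap: 13 days. Tue Jan 17 2017 + 13 days = Mon Jan 30 2017.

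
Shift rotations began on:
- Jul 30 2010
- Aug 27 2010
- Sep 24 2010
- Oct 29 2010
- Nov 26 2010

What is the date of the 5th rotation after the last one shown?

These are Fridays with 28, 28, 35, 28-day gaps.
Each is the final Friday of its month — Jul 30 2010 is past the 28th, so '4th Friday' doesn't fit.
Last Friday of December 2010: Dec 31 2010.
Last Friday of January 2011: Jan 28 2011.
February 2011 ends with Friday Feb 25 2011.
March 2011 ends with Friday Mar 25 2011.
April 2011 ends with Friday Apr 29 2011.

Apr 29 2011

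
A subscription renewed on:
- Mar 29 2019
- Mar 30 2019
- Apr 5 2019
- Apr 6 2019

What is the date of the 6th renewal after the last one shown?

Apr 27 2019

The gap pattern 1, 6, 1 repeats every 2 events.
These are the Fridays and Saturdays of each week.
The following Friday is Apr 12 2019.
The following Saturday is Apr 13 2019.
Next Friday: Apr 19 2019.
The following Saturday is Apr 20 2019.
The following Friday is Apr 26 2019.
Next Saturday: Apr 27 2019.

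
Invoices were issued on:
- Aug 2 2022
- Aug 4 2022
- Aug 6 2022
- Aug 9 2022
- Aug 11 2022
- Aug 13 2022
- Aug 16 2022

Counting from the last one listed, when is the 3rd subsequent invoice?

Every event lands on a Tuesday or Thursday or Saturday (gaps cycle 2, 2, 3, 2, 2, 3).
So the schedule is: every Tuesday, Thursday and Saturday.
The following Thursday is Aug 18 2022.
The following Saturday is Aug 20 2022.
Next Tuesday: Aug 23 2022.

Aug 23 2022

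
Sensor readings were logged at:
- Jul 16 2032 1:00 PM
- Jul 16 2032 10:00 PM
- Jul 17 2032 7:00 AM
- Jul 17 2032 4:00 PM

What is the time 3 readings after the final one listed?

Jul 18 2032 7:00 PM

The interval is a steady 9 hours (9, 9, 9).
Jul 17 2032 4:00 PM + 9 h = Jul 18 2032 1:00 AM.
Jul 18 2032 1:00 AM + 9 h = Jul 18 2032 10:00 AM.
Jul 18 2032 10:00 AM + 9 h = Jul 18 2032 7:00 PM.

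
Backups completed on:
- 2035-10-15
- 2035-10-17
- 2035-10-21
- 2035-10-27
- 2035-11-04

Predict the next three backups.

The spacing grows by 2 each time: 2, 4, 6, 8 days.
Next gap: 10 days. 2035-11-04 + 10 days = 2035-11-14.
Next gap: 12 days. 2035-11-14 + 12 days = 2035-11-26.
Next gap: 14 days. 2035-11-26 + 14 days = 2035-12-10.

2035-11-14, 2035-11-26, 2035-12-10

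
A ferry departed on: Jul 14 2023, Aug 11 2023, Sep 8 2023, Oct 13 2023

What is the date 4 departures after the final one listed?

Feb 9 2024

These are Fridays at 28- or 35-day spacing (28, 28, 35).
The pattern: 2nd Friday of the month.
2nd Friday of November 2023: Nov 10 2023.
2nd Friday of December 2023: Dec 8 2023.
January 2024 — 2nd Friday is Jan 12 2024.
2nd Friday of February 2024: Feb 9 2024.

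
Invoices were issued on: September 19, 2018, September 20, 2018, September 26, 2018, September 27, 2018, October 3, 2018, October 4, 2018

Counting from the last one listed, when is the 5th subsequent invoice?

The gap pattern 1, 6, 1, 6, 1 repeats every 2 events.
These are the Wednesdays and Thursdays of each week.
Next Wednesday: October 10, 2018.
The following Thursday is October 11, 2018.
Next Wednesday: October 17, 2018.
Next Thursday: October 18, 2018.
The following Wednesday is October 24, 2018.

October 24, 2018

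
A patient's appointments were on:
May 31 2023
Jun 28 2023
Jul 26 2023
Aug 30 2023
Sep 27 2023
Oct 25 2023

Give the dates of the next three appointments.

These are Wednesdays with 28, 28, 35, 28, 28-day gaps.
Each is the final Wednesday of its month — May 31 2023 is past the 28th, so '4th Wednesday' doesn't fit.
Last Wednesday of November 2023: Nov 29 2023.
December 2023 ends with Wednesday Dec 27 2023.
Last Wednesday of January 2024: Jan 31 2024.

Nov 29 2023, Dec 27 2023, Jan 31 2024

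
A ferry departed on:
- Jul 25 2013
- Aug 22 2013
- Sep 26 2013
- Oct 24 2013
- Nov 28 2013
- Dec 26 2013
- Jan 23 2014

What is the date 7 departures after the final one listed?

All dates are Thursdays, 28, 35, 28, 35, 28, 28 days apart.
Specifically, the 4th Thursday of each month.
February 2014 — 4th Thursday is Feb 27 2014.
March 2014 — 4th Thursday is Mar 27 2014.
April 2014 — 4th Thursday is Apr 24 2014.
May 2014 — 4th Thursday is May 22 2014.
4th Thursday of June 2014: Jun 26 2014.
July 2014 — 4th Thursday is Jul 24 2014.
August 2014 — 4th Thursday is Aug 28 2014.

Aug 28 2014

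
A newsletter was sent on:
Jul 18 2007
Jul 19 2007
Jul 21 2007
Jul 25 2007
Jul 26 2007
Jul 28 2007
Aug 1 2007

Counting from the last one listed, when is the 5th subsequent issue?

Aug 11 2007

The gap pattern 1, 2, 4, 1, 2, 4 repeats every 3 events.
These are the Wednesdays, Thursdays and Saturdays of each week.
The following Thursday is Aug 2 2007.
The following Saturday is Aug 4 2007.
Next Wednesday: Aug 8 2007.
Next Thursday: Aug 9 2007.
The following Saturday is Aug 11 2007.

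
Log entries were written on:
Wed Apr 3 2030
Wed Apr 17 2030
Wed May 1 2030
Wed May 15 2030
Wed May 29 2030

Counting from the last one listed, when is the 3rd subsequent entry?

Wed Jul 10 2030

Every event comes 14 days after the last (14, 14, 14, 14).
Wed May 29 2030 + 14 days = Wed Jun 12 2030.
Wed Jun 12 2030 + 14 days = Wed Jun 26 2030.
Wed Jun 26 2030 + 14 days = Wed Jul 10 2030.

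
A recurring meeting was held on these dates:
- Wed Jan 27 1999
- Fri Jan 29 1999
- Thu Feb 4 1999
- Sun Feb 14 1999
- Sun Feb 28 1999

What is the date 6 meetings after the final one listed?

Sun Aug 15 1999

The spacing grows by 4 each time: 2, 6, 10, 14 days.
Next gap: 18 days. Sun Feb 28 1999 + 18 days = Thu Mar 18 1999.
Next gap: 22 days. Thu Mar 18 1999 + 22 days = Fri Apr 9 1999.
Next gap: 26 days. Fri Apr 9 1999 + 26 days = Wed May 5 1999.
Next gap: 30 days. Wed May 5 1999 + 30 days = Fri Jun 4 1999.
Next gap: 34 days. Fri Jun 4 1999 + 34 days = Thu Jul 8 1999.
Next gap: 38 days. Thu Jul 8 1999 + 38 days = Sun Aug 15 1999.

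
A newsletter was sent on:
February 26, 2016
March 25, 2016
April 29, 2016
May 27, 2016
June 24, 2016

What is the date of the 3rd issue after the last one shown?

September 30, 2016

Every date is a Friday; gaps 28, 35, 28, 28 days.
Each is the last Friday of its month (at least one falls on the 29th or later, ruling out '4th Friday').
July 2016 ends with Friday July 29, 2016.
August 2016 ends with Friday August 26, 2016.
Last Friday of September 2016: September 30, 2016.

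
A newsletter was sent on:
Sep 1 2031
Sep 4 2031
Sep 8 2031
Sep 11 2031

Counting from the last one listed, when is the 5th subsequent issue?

Gaps: 3, 4, 3 days — not constant, but cyclic with period 2.
The events fall on every Monday and Thursday.
Next Monday: Sep 15 2031.
Next Thursday: Sep 18 2031.
The following Monday is Sep 22 2031.
Next Thursday: Sep 25 2031.
Next Monday: Sep 29 2031.

Sep 29 2031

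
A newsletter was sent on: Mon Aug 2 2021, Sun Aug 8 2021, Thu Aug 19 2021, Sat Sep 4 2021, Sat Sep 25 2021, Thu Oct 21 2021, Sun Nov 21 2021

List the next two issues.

Intervals are 6, 11, 16, 21, 26, 31 days — an arithmetic progression with common difference 5.
Next gap: 36 days. Sun Nov 21 2021 + 36 days = Mon Dec 27 2021.
Next gap: 41 days. Mon Dec 27 2021 + 41 days = Sun Feb 6 2022.

Mon Dec 27 2021, Sun Feb 6 2022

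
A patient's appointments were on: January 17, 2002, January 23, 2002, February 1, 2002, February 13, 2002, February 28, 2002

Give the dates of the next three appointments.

March 18, 2002; April 8, 2002; May 2, 2002

Gaps: 6, 9, 12, 15 days — each gap is 3 larger than the previous one.
Next gap: 18 days. February 28, 2002 + 18 days = March 18, 2002.
Next gap: 21 days. March 18, 2002 + 21 days = April 8, 2002.
Next gap: 24 days. April 8, 2002 + 24 days = May 2, 2002.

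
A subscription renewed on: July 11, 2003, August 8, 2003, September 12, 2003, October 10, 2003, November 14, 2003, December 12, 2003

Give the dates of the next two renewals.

January 9, 2004; February 13, 2004

These are Fridays at 28- or 35-day spacing (28, 35, 28, 35, 28).
The pattern: 2nd Friday of the month.
January 2004 — 2nd Friday is January 9, 2004.
2nd Friday of February 2004: February 13, 2004.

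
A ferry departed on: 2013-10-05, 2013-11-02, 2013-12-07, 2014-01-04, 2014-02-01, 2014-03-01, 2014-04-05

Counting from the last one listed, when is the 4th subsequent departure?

These are Saturdays at 28- or 35-day spacing (28, 35, 28, 28, 28, 35).
The pattern: 1st Saturday of the month.
May 2014 — 1st Saturday is 2014-05-03.
June 2014 — 1st Saturday is 2014-06-07.
1st Saturday of July 2014: 2014-07-05.
August 2014 — 1st Saturday is 2014-08-02.

2014-08-02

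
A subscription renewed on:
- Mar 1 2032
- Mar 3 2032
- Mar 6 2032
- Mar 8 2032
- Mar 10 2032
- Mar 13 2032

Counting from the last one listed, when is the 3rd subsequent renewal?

The gap pattern 2, 3, 2, 2, 3 repeats every 3 events.
These are the Mondays, Wednesdays and Saturdays of each week.
The following Monday is Mar 15 2032.
Next Wednesday: Mar 17 2032.
The following Saturday is Mar 20 2032.

Mar 20 2032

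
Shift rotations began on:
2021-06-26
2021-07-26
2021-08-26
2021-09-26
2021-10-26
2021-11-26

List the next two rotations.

The day-of-month is always 26 (30, 31, 31, 30, 31 days between events).
So this recurs on the 26th of each month.
December 2021: 2021-12-26.
January 2022: 2022-01-26.

2021-12-26, 2022-01-26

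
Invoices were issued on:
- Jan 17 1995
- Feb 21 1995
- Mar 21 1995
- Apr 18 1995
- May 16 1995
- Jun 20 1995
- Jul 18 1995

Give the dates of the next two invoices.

These are Tuesdays at 28- or 35-day spacing (35, 28, 28, 28, 35, 28).
The pattern: 3rd Tuesday of the month.
3rd Tuesday of August 1995: Aug 15 1995.
3rd Tuesday of September 1995: Sep 19 1995.

Aug 15 1995, Sep 19 1995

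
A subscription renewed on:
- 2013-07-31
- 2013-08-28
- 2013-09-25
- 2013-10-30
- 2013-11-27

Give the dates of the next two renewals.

2013-12-25, 2014-01-29

Every date is a Wednesday; gaps 28, 28, 35, 28 days.
Each is the last Wednesday of its month (at least one falls on the 29th or later, ruling out '4th Wednesday').
December 2013 ends with Wednesday 2013-12-25.
January 2014 ends with Wednesday 2014-01-29.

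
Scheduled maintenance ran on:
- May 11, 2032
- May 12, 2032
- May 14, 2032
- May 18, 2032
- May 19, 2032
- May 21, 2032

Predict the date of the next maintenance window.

May 25, 2032

The gap pattern 1, 2, 4, 1, 2 repeats every 3 events.
These are the Tuesdays, Wednesdays and Fridays of each week.
The following Tuesday is May 25, 2032.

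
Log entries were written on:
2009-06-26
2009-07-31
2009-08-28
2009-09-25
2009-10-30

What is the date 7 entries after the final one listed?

2010-05-28

All Fridays; the gaps (35, 28, 28, 35) vary with month length.
This is the last Friday of each month.
November 2009 ends with Friday 2009-11-27.
Last Friday of December 2009: 2009-12-25.
January 2010 ends with Friday 2010-01-29.
Last Friday of February 2010: 2010-02-26.
Last Friday of March 2010: 2010-03-26.
April 2010 ends with Friday 2010-04-30.
May 2010 ends with Friday 2010-05-28.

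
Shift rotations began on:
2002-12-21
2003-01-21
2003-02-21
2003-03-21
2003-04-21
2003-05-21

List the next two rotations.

2003-06-21, 2003-07-21

Each date is the 21st; the gaps (31, 31, 28, 31, 30) track the month lengths.
The rule is the 21st of each month.
Next: June 2003 → 2003-06-21.
Next: July 2003 → 2003-07-21.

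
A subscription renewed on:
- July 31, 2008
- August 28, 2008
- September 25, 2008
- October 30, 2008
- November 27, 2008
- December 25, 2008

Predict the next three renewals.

All Thursdays; the gaps (28, 28, 35, 28, 28) vary with month length.
This is the last Thursday of each month.
January 2009 ends with Thursday January 29, 2009.
February 2009 ends with Thursday February 26, 2009.
Last Thursday of March 2009: March 26, 2009.

January 29, 2009; February 26, 2009; March 26, 2009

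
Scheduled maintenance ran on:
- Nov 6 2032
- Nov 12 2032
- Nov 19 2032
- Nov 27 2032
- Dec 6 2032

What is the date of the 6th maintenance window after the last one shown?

Gaps: 6, 7, 8, 9 days — each gap is 1 larger than the previous one.
Next gap: 10 days. Dec 6 2032 + 10 days = Dec 16 2032.
Next gap: 11 days. Dec 16 2032 + 11 days = Dec 27 2032.
Next gap: 12 days. Dec 27 2032 + 12 days = Jan 8 2033.
Next gap: 13 days. Jan 8 2033 + 13 days = Jan 21 2033.
Next gap: 14 days. Jan 21 2033 + 14 days = Feb 4 2033.
Next gap: 15 days. Feb 4 2033 + 15 days = Feb 19 2033.

Feb 19 2033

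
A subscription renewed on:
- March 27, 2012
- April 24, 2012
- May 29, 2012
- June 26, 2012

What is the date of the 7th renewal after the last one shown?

All Tuesdays; the gaps (28, 35, 28) vary with month length.
This is the last Tuesday of each month.
July 2012 ends with Tuesday July 31, 2012.
Last Tuesday of August 2012: August 28, 2012.
September 2012 ends with Tuesday September 25, 2012.
Last Tuesday of October 2012: October 30, 2012.
November 2012 ends with Tuesday November 27, 2012.
Last Tuesday of December 2012: December 25, 2012.
Last Tuesday of January 2013: January 29, 2013.

January 29, 2013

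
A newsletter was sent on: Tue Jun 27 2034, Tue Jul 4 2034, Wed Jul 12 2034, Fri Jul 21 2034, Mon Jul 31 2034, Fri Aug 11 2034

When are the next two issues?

Wed Aug 23 2034, Tue Sep 5 2034

Gaps: 7, 8, 9, 10, 11 days — each gap is 1 larger than the previous one.
Next gap: 12 days. Fri Aug 11 2034 + 12 days = Wed Aug 23 2034.
Next gap: 13 days. Wed Aug 23 2034 + 13 days = Tue Sep 5 2034.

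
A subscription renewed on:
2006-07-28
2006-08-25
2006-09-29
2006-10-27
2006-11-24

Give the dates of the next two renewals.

2006-12-29, 2007-01-26

Every date is a Friday; gaps 28, 35, 28, 28 days.
Each is the last Friday of its month (at least one falls on the 29th or later, ruling out '4th Friday').
Last Friday of December 2006: 2006-12-29.
Last Friday of January 2007: 2007-01-26.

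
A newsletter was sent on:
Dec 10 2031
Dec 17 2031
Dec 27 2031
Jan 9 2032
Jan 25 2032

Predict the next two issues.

Intervals are 7, 10, 13, 16 days — an arithmetic progression with common difference 3.
Next gap: 19 days. Jan 25 2032 + 19 days = Feb 13 2032.
Next gap: 22 days. Feb 13 2032 + 22 days = Mar 6 2032.

Feb 13 2032, Mar 6 2032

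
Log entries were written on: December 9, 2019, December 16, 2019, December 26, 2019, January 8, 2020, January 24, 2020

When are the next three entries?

The spacing grows by 3 each time: 7, 10, 13, 16 days.
Next gap: 19 days. January 24, 2020 + 19 days = February 12, 2020.
Next gap: 22 days. February 12, 2020 + 22 days = March 5, 2020.
Next gap: 25 days. March 5, 2020 + 25 days = March 30, 2020.

February 12, 2020; March 5, 2020; March 30, 2020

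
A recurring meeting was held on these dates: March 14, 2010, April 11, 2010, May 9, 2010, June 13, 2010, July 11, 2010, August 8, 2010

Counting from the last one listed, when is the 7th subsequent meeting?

March 13, 2011

Gaps: 28, 28, 35, 28, 28 days — a mix of 28 and 35. Every date is a Sunday.
Each is the 2nd Sunday of its month.
2nd Sunday of September 2010: September 12, 2010.
October 2010 — 2nd Sunday is October 10, 2010.
2nd Sunday of November 2010: November 14, 2010.
December 2010 — 2nd Sunday is December 12, 2010.
2nd Sunday of January 2011: January 9, 2011.
February 2011 — 2nd Sunday is February 13, 2011.
2nd Sunday of March 2011: March 13, 2011.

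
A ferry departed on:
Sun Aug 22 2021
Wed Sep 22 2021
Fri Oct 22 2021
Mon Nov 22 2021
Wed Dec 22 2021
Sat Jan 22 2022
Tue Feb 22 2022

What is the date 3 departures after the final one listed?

Each date is the 22nd; the gaps (31, 30, 31, 30, 31, 31) track the month lengths.
The rule is the 22nd of each month.
Next: March 2022 → Tue Mar 22 2022.
April 2022: Fri Apr 22 2022.
Next: May 2022 → Sun May 22 2022.

Sun May 22 2022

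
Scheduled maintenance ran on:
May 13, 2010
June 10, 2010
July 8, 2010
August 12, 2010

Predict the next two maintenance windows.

September 9, 2010; October 14, 2010

Gaps: 28, 28, 35 days — a mix of 28 and 35. Every date is a Thursday.
Each is the 2nd Thursday of its month.
2nd Thursday of September 2010: September 9, 2010.
2nd Thursday of October 2010: October 14, 2010.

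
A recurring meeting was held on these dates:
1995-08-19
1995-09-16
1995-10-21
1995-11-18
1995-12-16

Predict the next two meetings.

1996-01-20, 1996-02-17

These are Saturdays at 28- or 35-day spacing (28, 35, 28, 28).
The pattern: 3rd Saturday of the month.
January 1996 — 3rd Saturday is 1996-01-20.
February 1996 — 3rd Saturday is 1996-02-17.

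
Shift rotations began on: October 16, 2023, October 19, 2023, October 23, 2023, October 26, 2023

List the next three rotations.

Gaps: 3, 4, 3 days — not constant, but cyclic with period 2.
The events fall on every Monday and Thursday.
Next Monday: October 30, 2023.
Next Thursday: November 2, 2023.
The following Monday is November 6, 2023.

October 30, 2023; November 2, 2023; November 6, 2023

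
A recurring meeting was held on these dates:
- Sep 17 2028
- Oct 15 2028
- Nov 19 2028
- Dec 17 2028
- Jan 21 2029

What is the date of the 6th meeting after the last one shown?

Jul 15 2029

All dates are Sundays, 28, 35, 28, 35 days apart.
Specifically, the 3rd Sunday of each month.
3rd Sunday of February 2029: Feb 18 2029.
3rd Sunday of March 2029: Mar 18 2029.
April 2029 — 3rd Sunday is Apr 15 2029.
3rd Sunday of May 2029: May 20 2029.
3rd Sunday of June 2029: Jun 17 2029.
July 2029 — 3rd Sunday is Jul 15 2029.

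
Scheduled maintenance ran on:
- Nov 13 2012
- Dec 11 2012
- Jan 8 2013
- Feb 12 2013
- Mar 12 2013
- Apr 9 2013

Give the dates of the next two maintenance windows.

May 14 2013, Jun 11 2013

Gaps: 28, 28, 35, 28, 28 days — a mix of 28 and 35. Every date is a Tuesday.
Each is the 2nd Tuesday of its month.
May 2013 — 2nd Tuesday is May 14 2013.
2nd Tuesday of June 2013: Jun 11 2013.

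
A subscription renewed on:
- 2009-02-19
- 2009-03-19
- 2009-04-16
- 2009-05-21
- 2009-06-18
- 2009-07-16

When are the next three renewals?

These are Thursdays at 28- or 35-day spacing (28, 28, 35, 28, 28).
The pattern: 3rd Thursday of the month.
3rd Thursday of August 2009: 2009-08-20.
3rd Thursday of September 2009: 2009-09-17.
October 2009 — 3rd Thursday is 2009-10-15.

2009-08-20, 2009-09-17, 2009-10-15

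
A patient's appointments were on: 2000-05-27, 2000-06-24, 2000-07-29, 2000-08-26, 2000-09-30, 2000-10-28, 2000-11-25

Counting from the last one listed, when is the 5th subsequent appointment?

2001-04-28

Every date is a Saturday; gaps 28, 35, 28, 35, 28, 28 days.
Each is the last Saturday of its month (at least one falls on the 29th or later, ruling out '4th Saturday').
December 2000 ends with Saturday 2000-12-30.
Last Saturday of January 2001: 2001-01-27.
Last Saturday of February 2001: 2001-02-24.
Last Saturday of March 2001: 2001-03-31.
April 2001 ends with Saturday 2001-04-28.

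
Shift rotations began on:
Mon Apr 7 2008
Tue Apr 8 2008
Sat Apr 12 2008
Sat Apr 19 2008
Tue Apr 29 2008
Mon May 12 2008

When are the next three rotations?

Gaps: 1, 4, 7, 10, 13 days — each gap is 3 larger than the previous one.
Next gap: 16 days. Mon May 12 2008 + 16 days = Wed May 28 2008.
Next gap: 19 days. Wed May 28 2008 + 19 days = Mon Jun 16 2008.
Next gap: 22 days. Mon Jun 16 2008 + 22 days = Tue Jul 8 2008.

Wed May 28 2008, Mon Jun 16 2008, Tue Jul 8 2008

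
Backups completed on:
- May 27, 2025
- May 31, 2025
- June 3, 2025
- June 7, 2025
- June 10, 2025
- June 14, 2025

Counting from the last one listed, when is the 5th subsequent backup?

July 1, 2025

Every event lands on a Tuesday or Saturday (gaps cycle 4, 3, 4, 3, 4).
So the schedule is: every Tuesday and Saturday.
Next Tuesday: June 17, 2025.
Next Saturday: June 21, 2025.
Next Tuesday: June 24, 2025.
The following Saturday is June 28, 2025.
Next Tuesday: July 1, 2025.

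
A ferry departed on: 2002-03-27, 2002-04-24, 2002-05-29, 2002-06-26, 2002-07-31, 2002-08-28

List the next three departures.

All Wednesdays; the gaps (28, 35, 28, 35, 28) vary with month length.
This is the last Wednesday of each month.
Last Wednesday of September 2002: 2002-09-25.
Last Wednesday of October 2002: 2002-10-30.
Last Wednesday of November 2002: 2002-11-27.

2002-09-25, 2002-10-30, 2002-11-27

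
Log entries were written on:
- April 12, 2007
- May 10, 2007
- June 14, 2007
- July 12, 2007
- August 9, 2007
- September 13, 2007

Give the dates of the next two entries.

October 11, 2007; November 8, 2007

Gaps: 28, 35, 28, 28, 35 days — a mix of 28 and 35. Every date is a Thursday.
Each is the 2nd Thursday of its month.
2nd Thursday of October 2007: October 11, 2007.
2nd Thursday of November 2007: November 8, 2007.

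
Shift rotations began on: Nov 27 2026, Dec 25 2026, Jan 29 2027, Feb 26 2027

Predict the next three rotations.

Every date is a Friday; gaps 28, 35, 28 days.
Each is the last Friday of its month (at least one falls on the 29th or later, ruling out '4th Friday').
March 2027 ends with Friday Mar 26 2027.
April 2027 ends with Friday Apr 30 2027.
Last Friday of May 2027: May 28 2027.

Mar 26 2027, Apr 30 2027, May 28 2027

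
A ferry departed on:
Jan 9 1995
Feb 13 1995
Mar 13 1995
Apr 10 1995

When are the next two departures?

Gaps: 35, 28, 28 days — a mix of 28 and 35. Every date is a Monday.
Each is the 2nd Monday of its month.
May 1995 — 2nd Monday is May 8 1995.
June 1995 — 2nd Monday is Jun 12 1995.

May 8 1995, Jun 12 1995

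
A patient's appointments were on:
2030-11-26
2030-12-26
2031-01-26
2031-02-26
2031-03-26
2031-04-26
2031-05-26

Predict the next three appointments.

Gaps: 30, 31, 31, 28, 31, 30 days — not constant. Every event is on the 26th of the month.
Pattern: the 26th of each month.
Next: June 2031 → 2031-06-26.
July 2031: 2031-07-26.
Next: August 2031 → 2031-08-26.

2031-06-26, 2031-07-26, 2031-08-26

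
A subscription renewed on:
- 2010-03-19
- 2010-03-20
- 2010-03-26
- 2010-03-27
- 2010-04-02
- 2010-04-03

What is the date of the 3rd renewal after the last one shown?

Every event lands on a Friday or Saturday (gaps cycle 1, 6, 1, 6, 1).
So the schedule is: every Friday and Saturday.
Next Friday: 2010-04-09.
Next Saturday: 2010-04-10.
The following Friday is 2010-04-16.

2010-04-16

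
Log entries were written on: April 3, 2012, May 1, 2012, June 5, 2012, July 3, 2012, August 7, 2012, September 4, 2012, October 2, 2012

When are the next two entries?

November 6, 2012; December 4, 2012

Gaps: 28, 35, 28, 35, 28, 28 days — a mix of 28 and 35. Every date is a Tuesday.
Each is the 1st Tuesday of its month.
November 2012 — 1st Tuesday is November 6, 2012.
1st Tuesday of December 2012: December 4, 2012.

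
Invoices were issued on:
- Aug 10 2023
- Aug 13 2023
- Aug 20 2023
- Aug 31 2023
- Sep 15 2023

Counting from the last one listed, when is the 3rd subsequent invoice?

Nov 23 2023

Intervals are 3, 7, 11, 15 days — an arithmetic progression with common difference 4.
Next gap: 19 days. Sep 15 2023 + 19 days = Oct 4 2023.
Next gap: 23 days. Oct 4 2023 + 23 days = Oct 27 2023.
Next gap: 27 days. Oct 27 2023 + 27 days = Nov 23 2023.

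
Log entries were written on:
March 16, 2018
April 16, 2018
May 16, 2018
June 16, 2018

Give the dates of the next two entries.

Gaps: 31, 30, 31 days — not constant. Every event is on the 16th of the month.
Pattern: the 16th of each month.
July 2018: July 16, 2018.
Next: August 2018 → August 16, 2018.

July 16, 2018; August 16, 2018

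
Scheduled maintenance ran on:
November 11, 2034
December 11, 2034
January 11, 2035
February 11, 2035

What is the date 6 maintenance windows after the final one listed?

August 11, 2035

The day-of-month is always 11 (30, 31, 31 days between events).
So this recurs on the 11th of each month.
Next: March 2035 → March 11, 2035.
Next: April 2035 → April 11, 2035.
May 2035: May 11, 2035.
June 2035: June 11, 2035.
July 2035: July 11, 2035.
Next: August 2035 → August 11, 2035.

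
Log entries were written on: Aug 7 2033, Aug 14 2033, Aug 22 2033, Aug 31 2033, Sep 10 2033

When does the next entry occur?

Sep 21 2033

Gaps: 7, 8, 9, 10 days — each gap is 1 larger than the previous one.
Next gap: 11 days. Sep 10 2033 + 11 days = Sep 21 2033.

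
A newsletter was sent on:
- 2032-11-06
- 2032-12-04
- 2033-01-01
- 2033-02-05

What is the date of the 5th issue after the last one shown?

2033-07-02

Gaps: 28, 28, 35 days — a mix of 28 and 35. Every date is a Saturday.
Each is the 1st Saturday of its month.
1st Saturday of March 2033: 2033-03-05.
April 2033 — 1st Saturday is 2033-04-02.
1st Saturday of May 2033: 2033-05-07.
1st Saturday of June 2033: 2033-06-04.
1st Saturday of July 2033: 2033-07-02.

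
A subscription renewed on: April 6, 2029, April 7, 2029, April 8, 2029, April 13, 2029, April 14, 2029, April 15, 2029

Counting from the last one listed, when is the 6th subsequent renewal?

April 29, 2029

The gap pattern 1, 1, 5, 1, 1 repeats every 3 events.
These are the Fridays, Saturdays and Sundays of each week.
Next Friday: April 20, 2029.
The following Saturday is April 21, 2029.
The following Sunday is April 22, 2029.
The following Friday is April 27, 2029.
The following Saturday is April 28, 2029.
Next Sunday: April 29, 2029.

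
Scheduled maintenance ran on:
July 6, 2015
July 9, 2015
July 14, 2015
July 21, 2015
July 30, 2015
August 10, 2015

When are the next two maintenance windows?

August 23, 2015; September 7, 2015

Intervals are 3, 5, 7, 9, 11 days — an arithmetic progression with common difference 2.
Next gap: 13 days. August 10, 2015 + 13 days = August 23, 2015.
Next gap: 15 days. August 23, 2015 + 15 days = September 7, 2015.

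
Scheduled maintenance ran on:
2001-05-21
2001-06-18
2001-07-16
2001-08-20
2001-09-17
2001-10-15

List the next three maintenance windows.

2001-11-19, 2001-12-17, 2002-01-21

Gaps: 28, 28, 35, 28, 28 days — a mix of 28 and 35. Every date is a Monday.
Each is the 3rd Monday of its month.
3rd Monday of November 2001: 2001-11-19.
3rd Monday of December 2001: 2001-12-17.
January 2002 — 3rd Monday is 2002-01-21.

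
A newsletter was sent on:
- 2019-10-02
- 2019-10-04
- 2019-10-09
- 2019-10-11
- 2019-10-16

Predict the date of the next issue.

Gaps: 2, 5, 2, 5 days — not constant, but cyclic with period 2.
The events fall on every Wednesday and Friday.
Next Friday: 2019-10-18.

2019-10-18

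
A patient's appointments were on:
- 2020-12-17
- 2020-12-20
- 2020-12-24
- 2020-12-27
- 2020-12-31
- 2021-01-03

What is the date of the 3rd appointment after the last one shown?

The gap pattern 3, 4, 3, 4, 3 repeats every 2 events.
These are the Thursdays and Sundays of each week.
The following Thursday is 2021-01-07.
Next Sunday: 2021-01-10.
The following Thursday is 2021-01-14.

2021-01-14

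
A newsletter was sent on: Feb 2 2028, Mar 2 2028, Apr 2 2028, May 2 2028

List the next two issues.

The day-of-month is always 2 (29, 31, 30 days between events).
So this recurs on the 2nd of each month.
Next: June 2028 → Jun 2 2028.
July 2028: Jul 2 2028.

Jun 2 2028, Jul 2 2028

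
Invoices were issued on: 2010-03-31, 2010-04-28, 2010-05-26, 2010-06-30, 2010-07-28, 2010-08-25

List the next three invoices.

These are Wednesdays with 28, 28, 35, 28, 28-day gaps.
Each is the final Wednesday of its month — 2010-03-31 is past the 28th, so '4th Wednesday' doesn't fit.
Last Wednesday of September 2010: 2010-09-29.
October 2010 ends with Wednesday 2010-10-27.
Last Wednesday of November 2010: 2010-11-24.

2010-09-29, 2010-10-27, 2010-11-24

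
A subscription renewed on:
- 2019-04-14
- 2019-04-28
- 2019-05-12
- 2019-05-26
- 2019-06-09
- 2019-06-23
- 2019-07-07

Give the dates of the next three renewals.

Gaps between consecutive events: 14, 14, 14, 14, 14, 14 days — a constant 14-day interval.
2019-07-07 + 14 days = 2019-07-21.
2019-07-21 + 14 days = 2019-08-04.
2019-08-04 + 14 days = 2019-08-18.

2019-07-21, 2019-08-04, 2019-08-18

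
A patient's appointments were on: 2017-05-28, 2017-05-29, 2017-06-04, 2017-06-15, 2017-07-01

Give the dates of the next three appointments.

2017-07-22, 2017-08-17, 2017-09-17

Gaps: 1, 6, 11, 16 days — each gap is 5 larger than the previous one.
Next gap: 21 days. 2017-07-01 + 21 days = 2017-07-22.
Next gap: 26 days. 2017-07-22 + 26 days = 2017-08-17.
Next gap: 31 days. 2017-08-17 + 31 days = 2017-09-17.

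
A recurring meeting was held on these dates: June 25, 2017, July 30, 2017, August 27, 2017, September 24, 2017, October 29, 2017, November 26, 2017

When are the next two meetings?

December 31, 2017; January 28, 2018

All Sundays; the gaps (35, 28, 28, 35, 28) vary with month length.
This is the last Sunday of each month.
Last Sunday of December 2017: December 31, 2017.
January 2018 ends with Sunday January 28, 2018.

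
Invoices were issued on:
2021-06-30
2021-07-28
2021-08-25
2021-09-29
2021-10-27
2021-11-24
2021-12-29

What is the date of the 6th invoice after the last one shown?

2022-06-29

Every date is a Wednesday; gaps 28, 28, 35, 28, 28, 35 days.
Each is the last Wednesday of its month (at least one falls on the 29th or later, ruling out '4th Wednesday').
January 2022 ends with Wednesday 2022-01-26.
February 2022 ends with Wednesday 2022-02-23.
March 2022 ends with Wednesday 2022-03-30.
April 2022 ends with Wednesday 2022-04-27.
Last Wednesday of May 2022: 2022-05-25.
Last Wednesday of June 2022: 2022-06-29.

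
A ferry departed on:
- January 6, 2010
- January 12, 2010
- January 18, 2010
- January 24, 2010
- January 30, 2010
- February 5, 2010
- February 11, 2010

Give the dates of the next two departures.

The spacing is 6, 6, 6, 6, 6, 6 days — always 6 days.
February 11, 2010 + 6 days = February 17, 2010.
February 17, 2010 + 6 days = February 23, 2010.

February 17, 2010; February 23, 2010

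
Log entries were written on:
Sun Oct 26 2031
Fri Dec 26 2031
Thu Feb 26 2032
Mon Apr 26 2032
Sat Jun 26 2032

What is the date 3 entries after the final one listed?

The day-of-month is always 26 (61, 62, 60, 61 days between events).
So this recurs on the 26th of every 2 months.
Next: August 2032 → Thu Aug 26 2032.
October 2032: Tue Oct 26 2032.
Next: December 2032 → Sun Dec 26 2032.

Sun Dec 26 2032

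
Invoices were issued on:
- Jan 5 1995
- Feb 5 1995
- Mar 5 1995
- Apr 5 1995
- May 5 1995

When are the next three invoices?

Each date is the 5th; the gaps (31, 28, 31, 30) track the month lengths.
The rule is the 5th of each month.
June 1995: Jun 5 1995.
July 1995: Jul 5 1995.
Next: August 1995 → Aug 5 1995.

Jun 5 1995, Jul 5 1995, Aug 5 1995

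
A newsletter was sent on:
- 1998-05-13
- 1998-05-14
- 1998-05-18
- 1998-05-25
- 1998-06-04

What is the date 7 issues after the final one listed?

Intervals are 1, 4, 7, 10 days — an arithmetic progression with common difference 3.
Next gap: 13 days. 1998-06-04 + 13 days = 1998-06-17.
Next gap: 16 days. 1998-06-17 + 16 days = 1998-07-03.
Next gap: 19 days. 1998-07-03 + 19 days = 1998-07-22.
Next gap: 22 days. 1998-07-22 + 22 days = 1998-08-13.
Next gap: 25 days. 1998-08-13 + 25 days = 1998-09-07.
Next gap: 28 days. 1998-09-07 + 28 days = 1998-10-05.
Next gap: 31 days. 1998-10-05 + 31 days = 1998-11-05.

1998-11-05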